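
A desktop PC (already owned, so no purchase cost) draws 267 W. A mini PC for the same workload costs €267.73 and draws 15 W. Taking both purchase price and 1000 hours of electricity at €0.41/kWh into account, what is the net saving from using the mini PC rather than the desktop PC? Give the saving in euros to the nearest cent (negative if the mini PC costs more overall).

desktop PC: €0.00 + (267/1000) kW × 1000 h × €0.41 = €0.00 + €109.47 = €109.47
mini PC: €267.73 + (15/1000) kW × 1000 h × €0.41 = €267.73 + €6.15 = €273.88
Saving = €109.47 − €273.88 = −€164.41

-€164.41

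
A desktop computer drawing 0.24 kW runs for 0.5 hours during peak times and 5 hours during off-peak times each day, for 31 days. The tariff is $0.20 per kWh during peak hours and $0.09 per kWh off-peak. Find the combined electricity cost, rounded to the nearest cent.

$4.09

Peak energy = 0.24 kW × 0.5 h × 31 = 3.72 kWh
Off-peak energy = 0.24 kW × 5 h × 31 = 37.2 kWh
Cost = 3.72 × $0.20 + 37.2 × $0.09 = $0.744 + $3.348 = $4.09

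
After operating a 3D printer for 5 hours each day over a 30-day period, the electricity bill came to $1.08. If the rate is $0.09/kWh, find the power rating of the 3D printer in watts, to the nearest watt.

Energy = $1.08 ÷ $0.09/kWh = 12 kWh
Runtime = 5 h/day × 30 days = 150 h
Power = 12 kWh ÷ 150 h = 0.08 kW = 80 W

80 W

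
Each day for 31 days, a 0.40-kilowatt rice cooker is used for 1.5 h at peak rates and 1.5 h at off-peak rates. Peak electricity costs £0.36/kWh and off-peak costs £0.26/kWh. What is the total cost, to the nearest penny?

£11.53

Peak energy = 0.4 kW × 1.5 h × 31 = 18.6 kWh
Off-peak energy = 0.4 kW × 1.5 h × 31 = 18.6 kWh
Cost = 18.6 × £0.36 + 18.6 × £0.26 = £6.696 + £4.836 = £11.53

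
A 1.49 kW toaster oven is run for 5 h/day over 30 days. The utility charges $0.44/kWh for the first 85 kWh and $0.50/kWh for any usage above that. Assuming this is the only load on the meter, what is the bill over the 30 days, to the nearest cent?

$106.65

Runtime = 5 h/day × 30 days = 150 h
Energy = 1.49 kW × 150 h = 223.5 kWh
Tier 1 (0–85 kWh): 85 × $0.44 = $37.4
Above 85 kWh: 138.5 × $0.50 = $69.25
Bill = $106.65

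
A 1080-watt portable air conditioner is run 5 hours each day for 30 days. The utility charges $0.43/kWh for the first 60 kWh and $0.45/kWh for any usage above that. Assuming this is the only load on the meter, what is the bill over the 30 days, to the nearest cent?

$71.70

Runtime = 5 h/day × 30 days = 150 h
Energy = 1.08 kW × 150 h = 162 kWh
Tier 1 (0–60 kWh): 60 × $0.43 = $25.8
Above 60 kWh: 102 × $0.45 = $45.9
Bill = $71.70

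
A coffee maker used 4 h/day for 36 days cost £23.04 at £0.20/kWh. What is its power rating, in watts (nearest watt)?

Energy = £23.04 ÷ £0.20/kWh = 115.2 kWh
Runtime = 4 h/day × 36 days = 144 h
Power = 115.2 kWh ÷ 144 h = 0.8 kW = 800 W

800 W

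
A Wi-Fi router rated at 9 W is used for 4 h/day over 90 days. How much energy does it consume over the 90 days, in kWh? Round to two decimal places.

Runtime = 4 h/day × 90 days = 360 h
Energy = 0.009 kW × 360 h = 3.24 kWh

3.24 kWh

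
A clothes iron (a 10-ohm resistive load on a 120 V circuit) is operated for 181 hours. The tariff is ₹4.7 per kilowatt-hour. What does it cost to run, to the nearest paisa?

₹1225.01

Power = V²/R = 120²/10 = 1440 W = 1.44 kW
Energy = 1.44 kW × 181 h = 260.64 kWh
Cost = 260.64 kWh × ₹4.7/kWh = ₹1225.01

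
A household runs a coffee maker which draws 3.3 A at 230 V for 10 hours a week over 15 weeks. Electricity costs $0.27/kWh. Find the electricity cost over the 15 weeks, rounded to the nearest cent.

Power = 3.3 A × 230 V = 759 W = 0.759 kW
Runtime = 10 h/week × 15 weeks = 150 h
Energy = 0.759 kW × 150 h = 113.85 kWh
Cost = 113.85 kWh × $0.27/kWh = $30.74

$30.74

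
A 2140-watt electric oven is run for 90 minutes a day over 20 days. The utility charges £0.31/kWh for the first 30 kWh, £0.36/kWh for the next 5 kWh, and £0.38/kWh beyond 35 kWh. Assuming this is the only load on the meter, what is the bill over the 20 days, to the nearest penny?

£22.20

Runtime = 90 min × 20 = 1800 min = 30 h
Energy = 2.14 kW × 30 h = 64.2 kWh
Tier 1 (0–30 kWh): 30 × £0.31 = £9.3
Tier 2 (30–35 kWh): 5 × £0.36 = £1.8
Above 35 kWh: 29.2 × £0.38 = £11.096
Bill = £22.20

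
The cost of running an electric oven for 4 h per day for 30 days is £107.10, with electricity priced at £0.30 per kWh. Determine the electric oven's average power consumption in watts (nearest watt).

2975 W

Energy = £107.10 ÷ £0.30/kWh = 357 kWh
Runtime = 4 h/day × 30 days = 120 h
Power = 357 kWh ÷ 120 h = 2.975 kW = 2975 W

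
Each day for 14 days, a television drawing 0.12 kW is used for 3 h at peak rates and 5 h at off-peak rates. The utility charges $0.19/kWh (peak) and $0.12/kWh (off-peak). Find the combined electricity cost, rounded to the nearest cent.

Peak energy = 0.12 kW × 3 h × 14 = 5.04 kWh
Off-peak energy = 0.12 kW × 5 h × 14 = 8.4 kWh
Cost = 5.04 × $0.19 + 8.4 × $0.12 = $0.9576 + $1.008 = $1.97

$1.97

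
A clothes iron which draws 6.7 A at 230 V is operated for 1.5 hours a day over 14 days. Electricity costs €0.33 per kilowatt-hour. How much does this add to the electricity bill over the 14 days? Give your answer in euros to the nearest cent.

€10.68

Power = 6.7 A × 230 V = 1541 W = 1.541 kW
Runtime = 1.5 h/day × 14 days = 21 h
Energy = 1.541 kW × 21 h = 32.361 kWh
Cost = 32.361 kWh × €0.33/kWh = €10.68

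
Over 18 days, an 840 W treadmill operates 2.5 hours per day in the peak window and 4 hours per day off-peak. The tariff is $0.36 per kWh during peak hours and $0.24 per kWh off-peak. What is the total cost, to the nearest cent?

$28.12

Peak energy = 0.84 kW × 2.5 h × 18 = 37.8 kWh
Off-peak energy = 0.84 kW × 4 h × 18 = 60.48 kWh
Cost = 37.8 × $0.36 + 60.48 × $0.24 = $13.608 + $14.5152 = $28.12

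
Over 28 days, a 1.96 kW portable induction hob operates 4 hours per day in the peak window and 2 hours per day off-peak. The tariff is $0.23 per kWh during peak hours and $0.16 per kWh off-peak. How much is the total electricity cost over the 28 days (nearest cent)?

Peak energy = 1.96 kW × 4 h × 28 = 219.52 kWh
Off-peak energy = 1.96 kW × 2 h × 28 = 109.76 kWh
Cost = 219.52 × $0.23 + 109.76 × $0.16 = $50.4896 + $17.5616 = $68.05

$68.05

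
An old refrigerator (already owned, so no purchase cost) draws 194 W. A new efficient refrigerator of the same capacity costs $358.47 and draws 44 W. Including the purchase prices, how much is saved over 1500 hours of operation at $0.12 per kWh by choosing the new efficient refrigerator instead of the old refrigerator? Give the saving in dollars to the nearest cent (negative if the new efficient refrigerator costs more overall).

old refrigerator: $0.00 + (194/1000) kW × 1500 h × $0.12 = $0.00 + $34.92 = $34.92
new efficient refrigerator: $358.47 + (44/1000) kW × 1500 h × $0.12 = $358.47 + $7.92 = $366.39
Saving = $34.92 − $366.39 = −$331.47

-$331.47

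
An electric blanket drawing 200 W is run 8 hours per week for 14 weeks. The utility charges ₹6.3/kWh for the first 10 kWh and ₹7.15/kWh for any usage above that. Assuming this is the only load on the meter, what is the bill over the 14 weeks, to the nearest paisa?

Runtime = 8 h/week × 14 weeks = 112 h
Energy = 0.2 kW × 112 h = 22.4 kWh
Tier 1 (0–10 kWh): 10 × ₹6.3 = ₹63
Above 10 kWh: 12.4 × ₹7.15 = ₹88.66
Bill = ₹151.66

₹151.66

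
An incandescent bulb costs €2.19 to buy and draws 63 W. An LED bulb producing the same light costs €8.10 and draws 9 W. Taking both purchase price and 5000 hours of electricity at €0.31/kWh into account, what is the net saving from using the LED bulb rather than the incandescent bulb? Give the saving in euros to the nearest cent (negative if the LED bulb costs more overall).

€77.79

incandescent bulb: €2.19 + (63/1000) kW × 5000 h × €0.31 = €2.19 + €97.65 = €99.84
LED bulb: €8.10 + (9/1000) kW × 5000 h × €0.31 = €8.10 + €13.95 = €22.05
Saving = €99.84 − €22.05 = €77.79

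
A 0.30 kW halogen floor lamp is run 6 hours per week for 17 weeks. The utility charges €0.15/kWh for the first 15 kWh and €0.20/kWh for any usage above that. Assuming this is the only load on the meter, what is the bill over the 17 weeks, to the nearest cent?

Runtime = 6 h/week × 17 weeks = 102 h
Energy = 0.3 kW × 102 h = 30.6 kWh
Tier 1 (0–15 kWh): 15 × €0.15 = €2.25
Above 15 kWh: 15.6 × €0.20 = €3.12
Bill = €5.37

€5.37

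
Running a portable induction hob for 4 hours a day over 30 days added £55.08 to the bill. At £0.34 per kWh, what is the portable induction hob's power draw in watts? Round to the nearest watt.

Energy = £55.08 ÷ £0.34/kWh = 162 kWh
Runtime = 4 h/day × 30 days = 120 h
Power = 162 kWh ÷ 120 h = 1.35 kW = 1350 W

1350 W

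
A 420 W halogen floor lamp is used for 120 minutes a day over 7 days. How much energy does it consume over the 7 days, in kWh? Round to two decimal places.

Runtime = 120 min × 7 = 840 min = 14 h
Energy = 0.42 kW × 14 h = 5.88 kWh

5.88 kWh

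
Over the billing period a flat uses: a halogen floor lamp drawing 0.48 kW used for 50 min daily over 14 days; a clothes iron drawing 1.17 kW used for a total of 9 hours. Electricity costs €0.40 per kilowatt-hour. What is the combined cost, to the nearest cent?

€6.45

halogen floor lamp: Runtime = 50 min × 14 = 700 min = 11.666666… h
halogen floor lamp: 0.48 kW × 11.666666… h = 5.6 kWh
clothes iron: 1.17 kW × 9 h = 10.53 kWh
Total energy = 16.13 kWh
Cost = 16.13 × €0.40 = €6.45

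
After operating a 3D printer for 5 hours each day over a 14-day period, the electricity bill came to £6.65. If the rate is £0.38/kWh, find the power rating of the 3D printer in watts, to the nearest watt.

250 W

Energy = £6.65 ÷ £0.38/kWh = 17.5 kWh
Runtime = 5 h/day × 14 days = 70 h
Power = 17.5 kWh ÷ 70 h = 0.25 kW = 250 W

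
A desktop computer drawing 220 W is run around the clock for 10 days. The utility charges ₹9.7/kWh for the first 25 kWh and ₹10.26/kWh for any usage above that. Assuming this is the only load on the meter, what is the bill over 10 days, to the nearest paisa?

Runtime = 24 h × 10 = 240 h
Energy = 0.22 kW × 240 h = 52.8 kWh
Tier 1 (0–25 kWh): 25 × ₹9.7 = ₹242.5
Above 25 kWh: 27.8 × ₹10.26 = ₹285.228
Bill = ₹527.73

₹527.73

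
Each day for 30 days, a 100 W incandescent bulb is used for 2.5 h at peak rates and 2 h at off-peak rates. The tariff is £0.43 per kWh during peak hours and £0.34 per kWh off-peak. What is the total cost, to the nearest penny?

£5.27

Peak energy = 0.1 kW × 2.5 h × 30 = 7.5 kWh
Off-peak energy = 0.1 kW × 2 h × 30 = 6 kWh
Cost = 7.5 × £0.43 + 6 × £0.34 = £3.225 + £2.04 = £5.27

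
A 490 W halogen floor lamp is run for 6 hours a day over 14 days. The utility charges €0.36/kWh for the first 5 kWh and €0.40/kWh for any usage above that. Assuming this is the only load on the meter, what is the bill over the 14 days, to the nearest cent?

Runtime = 6 h/day × 14 days = 84 h
Energy = 0.49 kW × 84 h = 41.16 kWh
Tier 1 (0–5 kWh): 5 × €0.36 = €1.8
Above 5 kWh: 36.16 × €0.40 = €14.464
Bill = €16.26

€16.26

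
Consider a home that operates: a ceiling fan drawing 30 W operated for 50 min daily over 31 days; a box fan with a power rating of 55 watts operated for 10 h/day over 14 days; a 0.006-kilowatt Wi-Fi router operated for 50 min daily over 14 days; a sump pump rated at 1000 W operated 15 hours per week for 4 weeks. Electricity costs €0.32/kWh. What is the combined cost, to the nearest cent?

€21.93

ceiling fan: Runtime = 50 min × 31 = 1550 min = 25.833333… h
ceiling fan: 0.03 kW × 25.833333… h = 0.775 kWh
box fan: Runtime = 10 h/day × 14 days = 140 h
box fan: 0.055 kW × 140 h = 7.7 kWh
Wi-Fi router: Runtime = 50 min × 14 = 700 min = 11.666666… h
Wi-Fi router: 0.006 kW × 11.666666… h = 0.07 kWh
sump pump: Runtime = 15 h/week × 4 weeks = 60 h
sump pump: 1 kW × 60 h = 60 kWh
Total energy = 68.545 kWh
Cost = 68.545 × €0.32 = €21.93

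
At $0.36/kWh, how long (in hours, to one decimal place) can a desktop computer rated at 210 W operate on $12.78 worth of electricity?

Energy available = $12.78 ÷ $0.36/kWh = 35.5 kWh
Hours = 35.5 kWh ÷ 0.21 kW = 169.0 h

169.0 h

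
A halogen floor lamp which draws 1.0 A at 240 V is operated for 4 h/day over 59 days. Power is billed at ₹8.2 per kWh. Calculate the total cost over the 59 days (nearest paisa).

Power = 1.0 A × 240 V = 240 W = 0.24 kW
Runtime = 4 h/day × 59 days = 236 h
Energy = 0.24 kW × 236 h = 56.64 kWh
Cost = 56.64 kWh × ₹8.2/kWh = ₹464.45

₹464.45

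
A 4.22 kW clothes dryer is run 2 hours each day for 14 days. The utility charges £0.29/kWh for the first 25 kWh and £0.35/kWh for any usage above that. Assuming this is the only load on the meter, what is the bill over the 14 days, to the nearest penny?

£39.86

Runtime = 2 h/day × 14 days = 28 h
Energy = 4.22 kW × 28 h = 118.16 kWh
Tier 1 (0–25 kWh): 25 × £0.29 = £7.25
Above 25 kWh: 93.16 × £0.35 = £32.606
Bill = £39.86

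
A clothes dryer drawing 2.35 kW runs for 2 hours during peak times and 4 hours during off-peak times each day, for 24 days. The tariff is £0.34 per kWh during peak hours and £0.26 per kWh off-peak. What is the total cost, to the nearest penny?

Peak energy = 2.35 kW × 2 h × 24 = 112.8 kWh
Off-peak energy = 2.35 kW × 4 h × 24 = 225.6 kWh
Cost = 112.8 × £0.34 + 225.6 × £0.26 = £38.352 + £58.656 = £97.01

£97.01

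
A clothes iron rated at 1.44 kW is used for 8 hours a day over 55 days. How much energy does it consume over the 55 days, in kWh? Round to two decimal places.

Runtime = 8 h/day × 55 days = 440 h
Energy = 1.44 kW × 440 h = 633.6 kWh

633.60 kWh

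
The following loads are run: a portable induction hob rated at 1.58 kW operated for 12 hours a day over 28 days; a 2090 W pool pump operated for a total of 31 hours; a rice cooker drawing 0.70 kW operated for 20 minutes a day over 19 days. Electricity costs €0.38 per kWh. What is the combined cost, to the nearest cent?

€228.04

portable induction hob: Runtime = 12 h/day × 28 days = 336 h
portable induction hob: 1.58 kW × 336 h = 530.88 kWh
pool pump: 2.09 kW × 31 h = 64.79 kWh
rice cooker: Runtime = 20 min × 19 = 380 min = 6.333333… h
rice cooker: 0.7 kW × 6.333333… h = 4.433333… kWh
Total energy = 600.103333… kWh
Cost = 600.103333… × €0.38 = €228.04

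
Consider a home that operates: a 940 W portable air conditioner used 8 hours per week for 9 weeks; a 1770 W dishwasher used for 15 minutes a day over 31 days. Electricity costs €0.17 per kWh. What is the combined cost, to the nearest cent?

portable air conditioner: Runtime = 8 h/week × 9 weeks = 72 h
portable air conditioner: 0.94 kW × 72 h = 67.68 kWh
dishwasher: Runtime = 15 min × 31 = 465 min = 7.75 h
dishwasher: 1.77 kW × 7.75 h = 13.7175 kWh
Total energy = 81.3975 kWh
Cost = 81.3975 × €0.17 = €13.84

€13.84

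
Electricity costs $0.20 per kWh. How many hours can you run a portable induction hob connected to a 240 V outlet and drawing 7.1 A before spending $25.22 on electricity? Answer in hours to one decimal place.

74.0 h

Power = 7.1 A × 240 V = 1704 W = 1.704 kW
Energy available = $25.22 ÷ $0.20/kWh = 126.1 kWh
Hours = 126.1 kWh ÷ 1.704 kW = 74.0 h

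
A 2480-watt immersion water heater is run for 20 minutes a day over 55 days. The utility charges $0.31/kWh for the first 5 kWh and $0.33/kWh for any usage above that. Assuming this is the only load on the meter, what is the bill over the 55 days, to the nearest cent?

Runtime = 20 min × 55 = 1100 min = 18.333333… h
Energy = 2.48 kW × 18.333333… h = 45.466666… kWh
Tier 1 (0–5 kWh): 5 × $0.31 = $1.55
Above 5 kWh: 40.466666… × $0.33 = $13.354
Bill = $14.90

$14.90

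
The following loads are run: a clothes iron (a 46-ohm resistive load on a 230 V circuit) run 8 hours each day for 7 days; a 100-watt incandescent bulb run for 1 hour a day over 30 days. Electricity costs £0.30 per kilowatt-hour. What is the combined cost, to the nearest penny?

clothes iron: Power = V²/R = 230²/46 = 1150 W = 1.15 kW
clothes iron: Runtime = 8 h/day × 7 days = 56 h
clothes iron: 1.15 kW × 56 h = 64.4 kWh
incandescent bulb: Runtime = 1 h/day × 30 days = 30 h
incandescent bulb: 0.1 kW × 30 h = 3 kWh
Total energy = 67.4 kWh
Cost = 67.4 × £0.30 = £20.22

£20.22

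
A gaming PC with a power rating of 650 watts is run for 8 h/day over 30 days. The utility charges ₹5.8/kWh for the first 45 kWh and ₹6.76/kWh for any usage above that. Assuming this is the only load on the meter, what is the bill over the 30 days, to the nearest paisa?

₹1011.36

Runtime = 8 h/day × 30 days = 240 h
Energy = 0.65 kW × 240 h = 156 kWh
Tier 1 (0–45 kWh): 45 × ₹5.8 = ₹261
Above 45 kWh: 111 × ₹6.76 = ₹750.36
Bill = ₹1011.36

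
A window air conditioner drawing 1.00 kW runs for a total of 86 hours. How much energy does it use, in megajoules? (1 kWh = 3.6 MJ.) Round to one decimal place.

Energy = 1 kW × 86 h = 86 kWh
= 86 × 3.6 MJ = 309.6 MJ

309.6 MJ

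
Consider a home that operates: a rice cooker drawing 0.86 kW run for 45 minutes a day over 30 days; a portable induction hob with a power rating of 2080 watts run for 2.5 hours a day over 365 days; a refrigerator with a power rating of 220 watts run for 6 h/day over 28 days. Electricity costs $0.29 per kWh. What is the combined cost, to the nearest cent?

$566.75

rice cooker: Runtime = 45 min × 30 = 1350 min = 22.5 h
rice cooker: 0.86 kW × 22.5 h = 19.35 kWh
portable induction hob: Runtime = 2.5 h/day × 365 days = 912.5 h
portable induction hob: 2.08 kW × 912.5 h = 1898 kWh
refrigerator: Runtime = 6 h/day × 28 days = 168 h
refrigerator: 0.22 kW × 168 h = 36.96 kWh
Total energy = 1954.31 kWh
Cost = 1954.31 × $0.29 = $566.75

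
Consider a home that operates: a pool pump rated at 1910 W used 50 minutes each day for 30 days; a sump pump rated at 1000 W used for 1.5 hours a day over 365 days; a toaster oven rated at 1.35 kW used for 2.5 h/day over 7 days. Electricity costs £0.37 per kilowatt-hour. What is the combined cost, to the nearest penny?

pool pump: Runtime = 50 min × 30 = 1500 min = 25 h
pool pump: 1.91 kW × 25 h = 47.75 kWh
sump pump: Runtime = 1.5 h/day × 365 days = 547.5 h
sump pump: 1 kW × 547.5 h = 547.5 kWh
toaster oven: Runtime = 2.5 h/day × 7 days = 17.5 h
toaster oven: 1.35 kW × 17.5 h = 23.625 kWh
Total energy = 618.875 kWh
Cost = 618.875 × £0.37 = £228.98

£228.98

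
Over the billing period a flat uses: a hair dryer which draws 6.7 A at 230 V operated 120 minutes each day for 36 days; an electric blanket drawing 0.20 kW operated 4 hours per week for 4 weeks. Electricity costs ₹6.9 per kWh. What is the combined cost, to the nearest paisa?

hair dryer: Power = 6.7 A × 230 V = 1541 W = 1.541 kW
hair dryer: Runtime = 120 min × 36 = 4320 min = 72 h
hair dryer: 1.541 kW × 72 h = 110.952 kWh
electric blanket: Runtime = 4 h/week × 4 weeks = 16 h
electric blanket: 0.2 kW × 16 h = 3.2 kWh
Total energy = 114.152 kWh
Cost = 114.152 × ₹6.9 = ₹787.65

₹787.65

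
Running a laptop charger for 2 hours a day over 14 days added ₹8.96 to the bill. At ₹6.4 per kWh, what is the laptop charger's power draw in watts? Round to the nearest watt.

50 W

Energy = ₹8.96 ÷ ₹6.4/kWh = 1.4 kWh
Runtime = 2 h/day × 14 days = 28 h
Power = 1.4 kWh ÷ 28 h = 0.05 kW = 50 W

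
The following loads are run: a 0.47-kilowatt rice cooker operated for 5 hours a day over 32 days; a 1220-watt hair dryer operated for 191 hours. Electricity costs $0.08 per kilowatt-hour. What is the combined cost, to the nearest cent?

$24.66

rice cooker: Runtime = 5 h/day × 32 days = 160 h
rice cooker: 0.47 kW × 160 h = 75.2 kWh
hair dryer: 1.22 kW × 191 h = 233.02 kWh
Total energy = 308.22 kWh
Cost = 308.22 × $0.08 = $24.66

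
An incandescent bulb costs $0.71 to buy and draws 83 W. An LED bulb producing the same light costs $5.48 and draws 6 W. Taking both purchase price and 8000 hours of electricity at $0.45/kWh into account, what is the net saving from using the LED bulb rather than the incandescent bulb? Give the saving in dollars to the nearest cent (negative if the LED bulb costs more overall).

incandescent bulb: $0.71 + (83/1000) kW × 8000 h × $0.45 = $0.71 + $298.8 = $299.51
LED bulb: $5.48 + (6/1000) kW × 8000 h × $0.45 = $5.48 + $21.6 = $27.08
Saving = $299.51 − $27.08 = $272.43

$272.43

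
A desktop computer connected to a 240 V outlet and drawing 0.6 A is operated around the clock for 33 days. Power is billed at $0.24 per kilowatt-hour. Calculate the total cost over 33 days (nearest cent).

Power = 0.6 A × 240 V = 144 W = 0.144 kW
Runtime = 24 h × 33 = 792 h
Energy = 0.144 kW × 792 h = 114.048 kWh
Cost = 114.048 kWh × $0.24/kWh = $27.37

$27.37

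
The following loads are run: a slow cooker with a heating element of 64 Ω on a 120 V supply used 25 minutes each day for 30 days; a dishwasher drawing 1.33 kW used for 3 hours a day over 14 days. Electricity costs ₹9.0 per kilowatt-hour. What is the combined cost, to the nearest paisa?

₹528.05

slow cooker: Power = V²/R = 120²/64 = 225 W = 0.225 kW
slow cooker: Runtime = 25 min × 30 = 750 min = 12.5 h
slow cooker: 0.225 kW × 12.5 h = 2.8125 kWh
dishwasher: Runtime = 3 h/day × 14 days = 42 h
dishwasher: 1.33 kW × 42 h = 55.86 kWh
Total energy = 58.6725 kWh
Cost = 58.6725 × ₹9.0 = ₹528.05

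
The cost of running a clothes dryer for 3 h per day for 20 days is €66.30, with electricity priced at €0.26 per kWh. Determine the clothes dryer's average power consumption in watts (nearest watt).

4250 W

Energy = €66.30 ÷ €0.26/kWh = 255 kWh
Runtime = 3 h/day × 20 days = 60 h
Power = 255 kWh ÷ 60 h = 4.25 kW = 4250 W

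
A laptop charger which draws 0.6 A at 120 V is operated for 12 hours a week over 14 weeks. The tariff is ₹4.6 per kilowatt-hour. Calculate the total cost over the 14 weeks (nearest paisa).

₹55.64

Power = 0.6 A × 120 V = 72 W = 0.072 kW
Runtime = 12 h/week × 14 weeks = 168 h
Energy = 0.072 kW × 168 h = 12.096 kWh
Cost = 12.096 kWh × ₹4.6/kWh = ₹55.64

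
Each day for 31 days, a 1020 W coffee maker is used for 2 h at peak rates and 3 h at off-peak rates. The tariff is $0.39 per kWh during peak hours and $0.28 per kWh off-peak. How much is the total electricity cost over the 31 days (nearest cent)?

$51.22

Peak energy = 1.02 kW × 2 h × 31 = 63.24 kWh
Off-peak energy = 1.02 kW × 3 h × 31 = 94.86 kWh
Cost = 63.24 × $0.39 + 94.86 × $0.28 = $24.6636 + $26.5608 = $51.22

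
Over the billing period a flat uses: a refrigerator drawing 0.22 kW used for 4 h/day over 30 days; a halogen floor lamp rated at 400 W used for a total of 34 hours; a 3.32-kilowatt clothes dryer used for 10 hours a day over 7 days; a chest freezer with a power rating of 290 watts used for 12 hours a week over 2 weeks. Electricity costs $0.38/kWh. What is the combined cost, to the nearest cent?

refrigerator: Runtime = 4 h/day × 30 days = 120 h
refrigerator: 0.22 kW × 120 h = 26.4 kWh
halogen floor lamp: 0.4 kW × 34 h = 13.6 kWh
clothes dryer: Runtime = 10 h/day × 7 days = 70 h
clothes dryer: 3.32 kW × 70 h = 232.4 kWh
chest freezer: Runtime = 12 h/week × 2 weeks = 24 h
chest freezer: 0.29 kW × 24 h = 6.96 kWh
Total energy = 279.36 kWh
Cost = 279.36 × $0.38 = $106.16

$106.16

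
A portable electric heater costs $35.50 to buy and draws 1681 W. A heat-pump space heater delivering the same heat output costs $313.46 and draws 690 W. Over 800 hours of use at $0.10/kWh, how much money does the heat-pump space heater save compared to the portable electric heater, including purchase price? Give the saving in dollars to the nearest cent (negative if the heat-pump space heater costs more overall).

portable electric heater: $35.50 + (1681/1000) kW × 800 h × $0.10 = $35.50 + $134.48 = $169.98
heat-pump space heater: $313.46 + (690/1000) kW × 800 h × $0.10 = $313.46 + $55.2 = $368.66
Saving = $169.98 − $368.66 = −$198.68

-$198.68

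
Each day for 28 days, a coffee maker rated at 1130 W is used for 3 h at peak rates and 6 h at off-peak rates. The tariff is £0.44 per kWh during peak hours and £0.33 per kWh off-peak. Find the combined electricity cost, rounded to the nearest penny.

£104.41

Peak energy = 1.13 kW × 3 h × 28 = 94.92 kWh
Off-peak energy = 1.13 kW × 6 h × 28 = 189.84 kWh
Cost = 94.92 × £0.44 + 189.84 × £0.33 = £41.7648 + £62.6472 = £104.41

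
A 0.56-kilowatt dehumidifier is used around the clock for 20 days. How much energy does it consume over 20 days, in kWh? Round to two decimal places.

268.80 kWh

Runtime = 24 h × 20 = 480 h
Energy = 0.56 kW × 480 h = 268.8 kWh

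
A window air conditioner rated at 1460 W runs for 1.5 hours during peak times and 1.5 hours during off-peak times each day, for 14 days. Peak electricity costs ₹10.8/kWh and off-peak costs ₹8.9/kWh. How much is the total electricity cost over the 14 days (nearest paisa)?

Peak energy = 1.46 kW × 1.5 h × 14 = 30.66 kWh
Off-peak energy = 1.46 kW × 1.5 h × 14 = 30.66 kWh
Cost = 30.66 × ₹10.8 + 30.66 × ₹8.9 = ₹331.128 + ₹272.874 = ₹604.00

₹604.00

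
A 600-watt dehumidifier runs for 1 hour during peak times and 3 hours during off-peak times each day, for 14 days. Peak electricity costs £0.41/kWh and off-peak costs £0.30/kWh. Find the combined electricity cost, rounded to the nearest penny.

£11.00

Peak energy = 0.6 kW × 1 h × 14 = 8.4 kWh
Off-peak energy = 0.6 kW × 3 h × 14 = 25.2 kWh
Cost = 8.4 × £0.41 + 25.2 × £0.30 = £3.444 + £7.56 = £11.00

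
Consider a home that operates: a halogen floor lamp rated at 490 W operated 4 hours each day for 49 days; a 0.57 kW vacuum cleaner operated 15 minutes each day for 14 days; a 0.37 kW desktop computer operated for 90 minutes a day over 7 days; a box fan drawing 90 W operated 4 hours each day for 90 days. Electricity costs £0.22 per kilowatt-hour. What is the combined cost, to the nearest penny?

£29.55

halogen floor lamp: Runtime = 4 h/day × 49 days = 196 h
halogen floor lamp: 0.49 kW × 196 h = 96.04 kWh
vacuum cleaner: Runtime = 15 min × 14 = 210 min = 3.5 h
vacuum cleaner: 0.57 kW × 3.5 h = 1.995 kWh
desktop computer: Runtime = 90 min × 7 = 630 min = 10.5 h
desktop computer: 0.37 kW × 10.5 h = 3.885 kWh
box fan: Runtime = 4 h/day × 90 days = 360 h
box fan: 0.09 kW × 360 h = 32.4 kWh
Total energy = 134.32 kWh
Cost = 134.32 × £0.22 = £29.55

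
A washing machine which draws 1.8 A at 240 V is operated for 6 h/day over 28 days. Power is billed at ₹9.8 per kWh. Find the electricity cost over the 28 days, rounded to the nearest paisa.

₹711.24

Power = 1.8 A × 240 V = 432 W = 0.432 kW
Runtime = 6 h/day × 28 days = 168 h
Energy = 0.432 kW × 168 h = 72.576 kWh
Cost = 72.576 kWh × ₹9.8/kWh = ₹711.24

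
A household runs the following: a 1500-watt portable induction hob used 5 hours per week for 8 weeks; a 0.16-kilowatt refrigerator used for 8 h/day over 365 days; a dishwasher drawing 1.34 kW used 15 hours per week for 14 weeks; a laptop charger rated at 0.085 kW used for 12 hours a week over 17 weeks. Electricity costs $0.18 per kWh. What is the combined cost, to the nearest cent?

portable induction hob: Runtime = 5 h/week × 8 weeks = 40 h
portable induction hob: 1.5 kW × 40 h = 60 kWh
refrigerator: Runtime = 8 h/day × 365 days = 2920 h
refrigerator: 0.16 kW × 2920 h = 467.2 kWh
dishwasher: Runtime = 15 h/week × 14 weeks = 210 h
dishwasher: 1.34 kW × 210 h = 281.4 kWh
laptop charger: Runtime = 12 h/week × 17 weeks = 204 h
laptop charger: 0.085 kW × 204 h = 17.34 kWh
Total energy = 825.94 kWh
Cost = 825.94 × $0.18 = $148.67

$148.67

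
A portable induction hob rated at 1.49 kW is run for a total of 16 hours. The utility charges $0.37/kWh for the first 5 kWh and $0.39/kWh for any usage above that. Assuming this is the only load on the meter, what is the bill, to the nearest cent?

$9.20

Energy = 1.49 kW × 16 h = 23.84 kWh
Tier 1 (0–5 kWh): 5 × $0.37 = $1.85
Above 5 kWh: 18.84 × $0.39 = $7.3476
Bill = $9.20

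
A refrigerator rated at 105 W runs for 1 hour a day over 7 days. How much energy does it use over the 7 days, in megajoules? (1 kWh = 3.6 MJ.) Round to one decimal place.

Runtime = 1 h/day × 7 days = 7 h
Energy = 0.105 kW × 7 h = 0.735 kWh
= 0.735 × 3.6 MJ = 2.6 MJ

2.6 MJ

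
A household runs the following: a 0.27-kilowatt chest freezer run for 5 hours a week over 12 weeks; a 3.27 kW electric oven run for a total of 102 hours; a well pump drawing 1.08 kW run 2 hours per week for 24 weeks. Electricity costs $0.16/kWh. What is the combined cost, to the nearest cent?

$64.25

chest freezer: Runtime = 5 h/week × 12 weeks = 60 h
chest freezer: 0.27 kW × 60 h = 16.2 kWh
electric oven: 3.27 kW × 102 h = 333.54 kWh
well pump: Runtime = 2 h/week × 24 weeks = 48 h
well pump: 1.08 kW × 48 h = 51.84 kWh
Total energy = 401.58 kWh
Cost = 401.58 × $0.16 = $64.25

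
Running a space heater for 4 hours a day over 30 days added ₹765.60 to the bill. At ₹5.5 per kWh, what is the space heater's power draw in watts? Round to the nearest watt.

1160 W

Energy = ₹765.60 ÷ ₹5.5/kWh = 139.2 kWh
Runtime = 4 h/day × 30 days = 120 h
Power = 139.2 kWh ÷ 120 h = 1.16 kW = 1160 W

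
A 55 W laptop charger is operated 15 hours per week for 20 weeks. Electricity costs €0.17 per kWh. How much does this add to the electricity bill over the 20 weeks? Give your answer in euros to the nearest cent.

€2.81

Runtime = 15 h/week × 20 weeks = 300 h
Energy = 0.055 kW × 300 h = 16.5 kWh
Cost = 16.5 kWh × €0.17/kWh = €2.81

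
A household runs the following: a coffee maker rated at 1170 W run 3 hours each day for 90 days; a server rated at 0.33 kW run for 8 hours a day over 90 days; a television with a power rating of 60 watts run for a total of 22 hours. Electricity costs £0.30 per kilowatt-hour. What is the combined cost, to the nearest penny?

coffee maker: Runtime = 3 h/day × 90 days = 270 h
coffee maker: 1.17 kW × 270 h = 315.9 kWh
server: Runtime = 8 h/day × 90 days = 720 h
server: 0.33 kW × 720 h = 237.6 kWh
television: 0.06 kW × 22 h = 1.32 kWh
Total energy = 554.82 kWh
Cost = 554.82 × £0.30 = £166.45

£166.45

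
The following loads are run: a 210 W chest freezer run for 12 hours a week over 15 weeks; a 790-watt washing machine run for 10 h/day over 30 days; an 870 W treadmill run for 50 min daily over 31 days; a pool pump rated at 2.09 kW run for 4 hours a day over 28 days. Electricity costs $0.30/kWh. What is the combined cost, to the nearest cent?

chest freezer: Runtime = 12 h/week × 15 weeks = 180 h
chest freezer: 0.21 kW × 180 h = 37.8 kWh
washing machine: Runtime = 10 h/day × 30 days = 300 h
washing machine: 0.79 kW × 300 h = 237 kWh
treadmill: Runtime = 50 min × 31 = 1550 min = 25.833333… h
treadmill: 0.87 kW × 25.833333… h = 22.475 kWh
pool pump: Runtime = 4 h/day × 28 days = 112 h
pool pump: 2.09 kW × 112 h = 234.08 kWh
Total energy = 531.355 kWh
Cost = 531.355 × $0.30 = $159.41

$159.41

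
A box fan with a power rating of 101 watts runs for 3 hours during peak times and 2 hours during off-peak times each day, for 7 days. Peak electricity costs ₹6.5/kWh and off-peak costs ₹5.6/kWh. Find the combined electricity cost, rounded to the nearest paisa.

Peak energy = 0.101 kW × 3 h × 7 = 2.121 kWh
Off-peak energy = 0.101 kW × 2 h × 7 = 1.414 kWh
Cost = 2.121 × ₹6.5 + 1.414 × ₹5.6 = ₹13.7865 + ₹7.9184 = ₹21.70

₹21.70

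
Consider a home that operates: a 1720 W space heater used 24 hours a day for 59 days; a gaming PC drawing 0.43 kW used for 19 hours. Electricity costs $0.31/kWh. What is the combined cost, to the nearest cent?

space heater: Runtime = 24 h × 59 = 1416 h
space heater: 1.72 kW × 1416 h = 2435.52 kWh
gaming PC: 0.43 kW × 19 h = 8.17 kWh
Total energy = 2443.69 kWh
Cost = 2443.69 × $0.31 = $757.54

$757.54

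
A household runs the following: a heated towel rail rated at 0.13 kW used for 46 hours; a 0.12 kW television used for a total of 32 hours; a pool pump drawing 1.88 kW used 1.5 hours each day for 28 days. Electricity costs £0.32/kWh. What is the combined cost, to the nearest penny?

heated towel rail: 0.13 kW × 46 h = 5.98 kWh
television: 0.12 kW × 32 h = 3.84 kWh
pool pump: Runtime = 1.5 h/day × 28 days = 42 h
pool pump: 1.88 kW × 42 h = 78.96 kWh
Total energy = 88.78 kWh
Cost = 88.78 × £0.32 = £28.41

£28.41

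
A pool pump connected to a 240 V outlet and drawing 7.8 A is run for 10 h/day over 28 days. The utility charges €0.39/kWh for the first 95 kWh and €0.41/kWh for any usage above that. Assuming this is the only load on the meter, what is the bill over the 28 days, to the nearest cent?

€213.01

Power = 7.8 A × 240 V = 1872 W = 1.872 kW
Runtime = 10 h/day × 28 days = 280 h
Energy = 1.872 kW × 280 h = 524.16 kWh
Tier 1 (0–95 kWh): 95 × €0.39 = €37.05
Above 95 kWh: 429.16 × €0.41 = €175.9556
Bill = €213.01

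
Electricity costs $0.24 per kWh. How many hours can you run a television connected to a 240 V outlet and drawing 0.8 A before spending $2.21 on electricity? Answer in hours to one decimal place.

Power = 0.8 A × 240 V = 192 W = 0.192 kW
Energy available = $2.21 ÷ $0.24/kWh = 9.2083 kWh
Hours = 9.2083 kWh ÷ 0.192 kW = 48.0 h

48.0 h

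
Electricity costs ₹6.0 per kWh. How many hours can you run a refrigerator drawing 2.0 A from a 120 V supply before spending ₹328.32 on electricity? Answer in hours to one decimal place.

Power = 2.0 A × 120 V = 240 W = 0.24 kW
Energy available = ₹328.32 ÷ ₹6.0/kWh = 54.72 kWh
Hours = 54.72 kWh ÷ 0.24 kW = 228.0 h

228.0 h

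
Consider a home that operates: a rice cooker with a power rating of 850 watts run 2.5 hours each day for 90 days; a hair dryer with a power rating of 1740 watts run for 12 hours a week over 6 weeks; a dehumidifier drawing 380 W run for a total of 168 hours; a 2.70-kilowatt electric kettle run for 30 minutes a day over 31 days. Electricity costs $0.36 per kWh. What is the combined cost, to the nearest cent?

rice cooker: Runtime = 2.5 h/day × 90 days = 225 h
rice cooker: 0.85 kW × 225 h = 191.25 kWh
hair dryer: Runtime = 12 h/week × 6 weeks = 72 h
hair dryer: 1.74 kW × 72 h = 125.28 kWh
dehumidifier: 0.38 kW × 168 h = 63.84 kWh
electric kettle: Runtime = 30 min × 31 = 930 min = 15.5 h
electric kettle: 2.7 kW × 15.5 h = 41.85 kWh
Total energy = 422.22 kWh
Cost = 422.22 × $0.36 = $152.00

$152.00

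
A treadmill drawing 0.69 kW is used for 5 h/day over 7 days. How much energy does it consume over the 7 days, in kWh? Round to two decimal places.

24.15 kWh

Runtime = 5 h/day × 7 days = 35 h
Energy = 0.69 kW × 35 h = 24.15 kWh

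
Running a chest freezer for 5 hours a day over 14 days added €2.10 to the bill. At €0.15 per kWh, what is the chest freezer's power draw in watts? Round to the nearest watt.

Energy = €2.10 ÷ €0.15/kWh = 14 kWh
Runtime = 5 h/day × 14 days = 70 h
Power = 14 kWh ÷ 70 h = 0.2 kW = 200 W

200 W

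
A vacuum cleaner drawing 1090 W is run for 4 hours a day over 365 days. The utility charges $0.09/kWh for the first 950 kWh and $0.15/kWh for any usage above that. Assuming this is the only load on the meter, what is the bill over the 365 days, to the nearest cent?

Runtime = 4 h/day × 365 days = 1460 h
Energy = 1.09 kW × 1460 h = 1591.4 kWh
Tier 1 (0–950 kWh): 950 × $0.09 = $85.5
Above 950 kWh: 641.4 × $0.15 = $96.21
Bill = $181.71

$181.71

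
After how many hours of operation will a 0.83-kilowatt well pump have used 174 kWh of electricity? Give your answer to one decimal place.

Hours = 174 kWh ÷ 0.83 kW = 209.6 h

209.6 h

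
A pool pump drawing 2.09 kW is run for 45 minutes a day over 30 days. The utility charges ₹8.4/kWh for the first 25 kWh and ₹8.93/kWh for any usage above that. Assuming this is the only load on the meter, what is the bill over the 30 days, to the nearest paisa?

₹406.68

Runtime = 45 min × 30 = 1350 min = 22.5 h
Energy = 2.09 kW × 22.5 h = 47.025 kWh
Tier 1 (0–25 kWh): 25 × ₹8.4 = ₹210
Above 25 kWh: 22.025 × ₹8.93 = ₹196.68325
Bill = ₹406.68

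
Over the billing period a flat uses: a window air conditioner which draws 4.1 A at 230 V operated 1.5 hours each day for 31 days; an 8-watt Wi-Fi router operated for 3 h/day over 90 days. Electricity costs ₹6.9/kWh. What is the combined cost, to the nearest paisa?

₹317.47

window air conditioner: Power = 4.1 A × 230 V = 943 W = 0.943 kW
window air conditioner: Runtime = 1.5 h/day × 31 days = 46.5 h
window air conditioner: 0.943 kW × 46.5 h = 43.8495 kWh
Wi-Fi router: Runtime = 3 h/day × 90 days = 270 h
Wi-Fi router: 0.008 kW × 270 h = 2.16 kWh
Total energy = 46.0095 kWh
Cost = 46.0095 × ₹6.9 = ₹317.47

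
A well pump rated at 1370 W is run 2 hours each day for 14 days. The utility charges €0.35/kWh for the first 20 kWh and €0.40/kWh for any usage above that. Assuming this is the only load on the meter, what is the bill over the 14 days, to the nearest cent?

Runtime = 2 h/day × 14 days = 28 h
Energy = 1.37 kW × 28 h = 38.36 kWh
Tier 1 (0–20 kWh): 20 × €0.35 = €7
Above 20 kWh: 18.36 × €0.40 = €7.344
Bill = €14.34

€14.34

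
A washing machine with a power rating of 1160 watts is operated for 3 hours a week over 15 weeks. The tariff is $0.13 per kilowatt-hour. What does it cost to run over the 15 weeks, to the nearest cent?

Runtime = 3 h/week × 15 weeks = 45 h
Energy = 1.16 kW × 45 h = 52.2 kWh
Cost = 52.2 kWh × $0.13/kWh = $6.79

$6.79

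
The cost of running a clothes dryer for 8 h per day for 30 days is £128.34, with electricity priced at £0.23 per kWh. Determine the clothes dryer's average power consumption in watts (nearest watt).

Energy = £128.34 ÷ £0.23/kWh = 558 kWh
Runtime = 8 h/day × 30 days = 240 h
Power = 558 kWh ÷ 240 h = 2.325 kW = 2325 W

2325 W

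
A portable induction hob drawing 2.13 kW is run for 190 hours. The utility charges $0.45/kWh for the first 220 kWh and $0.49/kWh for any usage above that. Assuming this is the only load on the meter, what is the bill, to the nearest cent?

Energy = 2.13 kW × 190 h = 404.7 kWh
Tier 1 (0–220 kWh): 220 × $0.45 = $99
Above 220 kWh: 184.7 × $0.49 = $90.503
Bill = $189.50

$189.50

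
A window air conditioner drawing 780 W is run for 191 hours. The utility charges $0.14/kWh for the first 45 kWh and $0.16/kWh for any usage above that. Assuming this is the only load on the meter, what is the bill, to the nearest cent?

Energy = 0.78 kW × 191 h = 148.98 kWh
Tier 1 (0–45 kWh): 45 × $0.14 = $6.3
Above 45 kWh: 103.98 × $0.16 = $16.6368
Bill = $22.94

$22.94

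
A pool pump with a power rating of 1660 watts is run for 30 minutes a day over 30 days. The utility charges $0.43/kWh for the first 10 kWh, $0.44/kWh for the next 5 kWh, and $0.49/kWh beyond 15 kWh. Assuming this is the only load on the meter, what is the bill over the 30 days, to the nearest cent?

$11.35

Runtime = 30 min × 30 = 900 min = 15 h
Energy = 1.66 kW × 15 h = 24.9 kWh
Tier 1 (0–10 kWh): 10 × $0.43 = $4.3
Tier 2 (10–15 kWh): 5 × $0.44 = $2.2
Above 15 kWh: 9.9 × $0.49 = $4.851
Bill = $11.35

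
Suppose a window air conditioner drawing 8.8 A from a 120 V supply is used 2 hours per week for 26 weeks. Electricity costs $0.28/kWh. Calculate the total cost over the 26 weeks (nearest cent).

$15.38

Power = 8.8 A × 120 V = 1056 W = 1.056 kW
Runtime = 2 h/week × 26 weeks = 52 h
Energy = 1.056 kW × 52 h = 54.912 kWh
Cost = 54.912 kWh × $0.28/kWh = $15.38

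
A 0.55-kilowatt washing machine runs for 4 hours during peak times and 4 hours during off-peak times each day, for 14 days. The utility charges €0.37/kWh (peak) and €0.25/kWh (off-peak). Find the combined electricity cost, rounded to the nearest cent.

Peak energy = 0.55 kW × 4 h × 14 = 30.8 kWh
Off-peak energy = 0.55 kW × 4 h × 14 = 30.8 kWh
Cost = 30.8 × €0.37 + 30.8 × €0.25 = €11.396 + €7.7 = €19.10

€19.10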